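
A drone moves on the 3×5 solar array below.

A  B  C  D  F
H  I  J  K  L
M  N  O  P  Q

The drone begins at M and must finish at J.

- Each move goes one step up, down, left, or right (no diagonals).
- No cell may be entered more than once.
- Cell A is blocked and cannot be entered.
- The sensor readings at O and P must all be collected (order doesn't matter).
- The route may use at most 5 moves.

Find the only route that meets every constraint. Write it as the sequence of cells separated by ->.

Any route must reach O and P and still end at J within 5 moves, so the order of the required stops is forced.
Route from M: right 3 to P, up 1 to K, left 1 to J — 5 moves in all.
Check: all required cells visited; 5 ≤ 5 moves.

M -> N -> O -> P -> K -> J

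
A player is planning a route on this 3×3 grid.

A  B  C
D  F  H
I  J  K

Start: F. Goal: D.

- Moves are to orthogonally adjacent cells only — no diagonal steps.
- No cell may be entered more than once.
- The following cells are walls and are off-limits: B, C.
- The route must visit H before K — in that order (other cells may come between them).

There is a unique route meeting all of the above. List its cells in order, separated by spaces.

The waypoints must appear in the order H, K, with no cell reused.
Route from F: right 1 to H, down 1 to K, left 2 to I, up 1 to D — 5 moves in all.
Check: order respected (H at step 1, K at step 2).

F H K J I D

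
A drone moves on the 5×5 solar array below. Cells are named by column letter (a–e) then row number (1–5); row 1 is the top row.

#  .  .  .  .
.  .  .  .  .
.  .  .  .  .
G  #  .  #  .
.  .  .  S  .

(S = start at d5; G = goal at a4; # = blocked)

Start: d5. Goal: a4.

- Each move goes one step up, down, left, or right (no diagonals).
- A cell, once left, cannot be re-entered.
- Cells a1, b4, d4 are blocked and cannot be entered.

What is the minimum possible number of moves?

4

The Manhattan distance from d5 to a4 is |5−4| + |4−1| = 4, so at least 4 moves are needed.
A route of 4 moves achieves this: d5 → c5 → b5 → a5 → a4.
Since 4 matches the lower bound, it is optimal.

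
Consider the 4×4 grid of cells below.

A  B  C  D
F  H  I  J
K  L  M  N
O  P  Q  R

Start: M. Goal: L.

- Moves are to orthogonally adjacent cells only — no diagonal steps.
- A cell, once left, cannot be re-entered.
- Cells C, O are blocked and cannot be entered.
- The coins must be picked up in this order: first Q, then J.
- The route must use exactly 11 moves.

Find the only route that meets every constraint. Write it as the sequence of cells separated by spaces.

The waypoints must appear in the order Q, J, with no cell reused.
Route from M: down to Q, right to R, 2× up (reaching J), 2× left (reaching H), up to B, left to A, 2× down (reaching K), right to L — 11 moves in all.
Check: order respected (Q at step 1, J at step 4); 11 moves as required.

M Q R N J I H B A F K L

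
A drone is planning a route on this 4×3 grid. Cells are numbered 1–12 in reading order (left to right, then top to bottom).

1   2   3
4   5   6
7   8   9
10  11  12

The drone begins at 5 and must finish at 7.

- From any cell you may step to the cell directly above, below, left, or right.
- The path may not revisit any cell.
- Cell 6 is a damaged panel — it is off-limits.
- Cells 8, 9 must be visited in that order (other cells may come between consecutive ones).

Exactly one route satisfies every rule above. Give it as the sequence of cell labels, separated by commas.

The waypoints must appear in the order 8, 9, with no cell reused.
Route from 5: down 1 to 8, right 1 to 9, down 1 to 12, left 2 to 10, up 1 to 7 — 6 moves in all.
Check: order respected (8 at step 1, 9 at step 2).

5, 8, 9, 12, 11, 10, 7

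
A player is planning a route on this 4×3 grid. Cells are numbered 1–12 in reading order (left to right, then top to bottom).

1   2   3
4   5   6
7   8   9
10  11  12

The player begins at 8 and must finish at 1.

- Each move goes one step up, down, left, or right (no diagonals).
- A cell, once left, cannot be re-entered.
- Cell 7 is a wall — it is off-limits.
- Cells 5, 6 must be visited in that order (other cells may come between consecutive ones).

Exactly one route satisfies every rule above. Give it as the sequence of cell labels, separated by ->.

8 -> 5 -> 6 -> 3 -> 2 -> 1

The waypoints must appear in the order 5, 6, with no cell reused.
Route from 8: up to 5, right to 6, up to 3, 2× left (reaching 1) — 5 moves in all.
Check: order respected (5 at step 1, 6 at step 2).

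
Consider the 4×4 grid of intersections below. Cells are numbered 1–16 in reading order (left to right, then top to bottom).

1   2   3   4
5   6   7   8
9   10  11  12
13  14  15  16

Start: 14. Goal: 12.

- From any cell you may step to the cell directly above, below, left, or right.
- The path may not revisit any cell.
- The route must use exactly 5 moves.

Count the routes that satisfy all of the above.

6

Need simple routes of exactly 5 moves from 14 to 12 (Manhattan distance 3, so 1 moves are spent on a detour and 1 undoing it).
Enumerating: 14 10 6 7 11 12 | 14 10 6 7 8 12 | 14 10 11 7 8 12 | 14 10 11 15 16 12 | 14 13 9 10 11 12 | 14 15 11 7 8 12.
That gives 6 routes.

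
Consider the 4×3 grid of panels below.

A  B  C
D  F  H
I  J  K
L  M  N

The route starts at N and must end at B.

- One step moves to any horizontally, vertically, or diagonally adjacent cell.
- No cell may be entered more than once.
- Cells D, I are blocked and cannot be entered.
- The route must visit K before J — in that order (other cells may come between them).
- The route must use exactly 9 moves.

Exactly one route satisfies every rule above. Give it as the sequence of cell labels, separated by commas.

The waypoints must appear in the order K, J, with no cell reused.
Route from N: up 1 to K, down-left 1 to M, left 1 to L, up-right 2 to H, up 1 to C, down-left 1 to F, up-left 1 to A, right 1 to B — 9 moves in all.
Check: order respected (K at step 1, J at step 4); 9 moves as required.

N, K, M, L, J, H, C, F, A, B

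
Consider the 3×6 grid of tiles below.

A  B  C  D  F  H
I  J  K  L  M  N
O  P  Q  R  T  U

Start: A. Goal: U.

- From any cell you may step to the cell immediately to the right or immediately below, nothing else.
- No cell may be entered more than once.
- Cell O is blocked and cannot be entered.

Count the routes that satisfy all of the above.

20

A right/down-only route from A to U makes exactly 2 down-moves and 5 right-moves in some order.
With no other constraints that would be C(7,2) = 21 routes.
Subtract routes through each blocked cell (inclusion–exclusion for overlaps): − through O: 1 → 20.
That gives 20 routes.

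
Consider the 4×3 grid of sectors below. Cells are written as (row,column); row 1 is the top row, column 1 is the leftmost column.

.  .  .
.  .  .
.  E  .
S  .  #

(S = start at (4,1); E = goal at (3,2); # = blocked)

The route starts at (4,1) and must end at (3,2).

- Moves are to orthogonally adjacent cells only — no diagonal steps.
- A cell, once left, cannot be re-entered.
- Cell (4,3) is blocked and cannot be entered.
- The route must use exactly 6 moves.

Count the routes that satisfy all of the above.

2

Need simple routes of exactly 6 moves from (4,1) to (3,2) (Manhattan distance 2, so 2 moves are spent on a detour and 2 undoing it).
Enumerating: (4,1) (3,1) (2,1) (1,1) (1,2) (2,2) (3,2) | (4,1) (3,1) (2,1) (2,2) (2,3) (3,3) (3,2).
That gives 2 routes.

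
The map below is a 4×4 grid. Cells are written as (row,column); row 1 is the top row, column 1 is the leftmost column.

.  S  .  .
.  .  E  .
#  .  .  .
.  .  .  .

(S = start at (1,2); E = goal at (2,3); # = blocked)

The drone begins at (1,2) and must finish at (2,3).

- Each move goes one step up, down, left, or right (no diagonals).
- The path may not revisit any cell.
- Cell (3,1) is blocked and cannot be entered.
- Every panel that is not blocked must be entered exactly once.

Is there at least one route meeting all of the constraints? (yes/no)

Cell (4,1) has only one open neighbour but is neither the start nor the goal, so a Hamiltonian route would have to both enter and leave it through the same neighbour — impossible without revisiting.

no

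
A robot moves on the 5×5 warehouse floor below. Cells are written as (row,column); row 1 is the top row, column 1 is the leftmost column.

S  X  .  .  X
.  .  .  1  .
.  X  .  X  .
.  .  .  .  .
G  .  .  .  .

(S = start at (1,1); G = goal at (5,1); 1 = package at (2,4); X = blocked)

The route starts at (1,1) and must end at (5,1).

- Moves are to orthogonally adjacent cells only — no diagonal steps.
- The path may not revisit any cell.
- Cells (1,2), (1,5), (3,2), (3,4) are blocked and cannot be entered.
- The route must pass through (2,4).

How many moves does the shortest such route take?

Any route passes through (2,4) somewhere between (1,1) and (5,1). Summing Manhattan distances along the two legs ((1,1) → (2,4) → (5,1)) gives a lower bound of 4 + 6 = 10 moves.
The shortest route satisfying every rule uses 12 moves: (1,1) → (2,1) → (2,2) → (2,3) → (2,4) → (2,5) → (3,5) → (4,5) → (5,5) → (5,4) → (5,3) → (5,2) → (5,1).
The no-revisit rule (legs can't share cells) pushes the minimum above the 10-move bound; an exhaustive check rules out every length from 10 to 11, leaving 12 as the minimum.

12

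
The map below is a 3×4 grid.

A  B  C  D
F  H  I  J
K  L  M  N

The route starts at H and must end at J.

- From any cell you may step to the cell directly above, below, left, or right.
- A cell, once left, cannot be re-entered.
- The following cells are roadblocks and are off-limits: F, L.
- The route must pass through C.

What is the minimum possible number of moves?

Any route passes through C somewhere between H and J. Summing Manhattan distances along the two legs (H → C → J) gives a lower bound of 2 + 2 = 4 moves.
A route of 4 moves achieves this: H → B → C → I → J.
Since 4 matches the lower bound, it is optimal.

4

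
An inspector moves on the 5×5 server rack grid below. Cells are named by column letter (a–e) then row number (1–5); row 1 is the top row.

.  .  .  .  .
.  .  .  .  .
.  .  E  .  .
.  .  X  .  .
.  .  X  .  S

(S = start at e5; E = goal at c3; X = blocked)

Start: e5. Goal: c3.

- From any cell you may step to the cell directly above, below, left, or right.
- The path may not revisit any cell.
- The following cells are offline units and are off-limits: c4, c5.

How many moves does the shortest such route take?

The Manhattan distance from e5 to c3 is |5−3| + |5−3| = 4, so at least 4 moves are needed.
A route of 4 moves achieves this: e5 → e4 → e3 → d3 → c3.
Since 4 matches the lower bound, it is optimal.

4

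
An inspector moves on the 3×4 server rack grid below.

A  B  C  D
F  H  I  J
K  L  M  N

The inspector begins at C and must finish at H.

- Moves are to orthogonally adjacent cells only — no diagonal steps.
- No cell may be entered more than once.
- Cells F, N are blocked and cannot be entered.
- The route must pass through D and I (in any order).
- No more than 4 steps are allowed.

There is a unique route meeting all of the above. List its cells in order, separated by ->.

Any route must reach D and I and still end at H within 4 moves, so the order of the required stops is forced.
Route from C: right 1 to D, down 1 to J, left 2 to H — 4 moves in all.
Check: all required cells visited; 4 ≤ 4 moves.

C -> D -> J -> I -> H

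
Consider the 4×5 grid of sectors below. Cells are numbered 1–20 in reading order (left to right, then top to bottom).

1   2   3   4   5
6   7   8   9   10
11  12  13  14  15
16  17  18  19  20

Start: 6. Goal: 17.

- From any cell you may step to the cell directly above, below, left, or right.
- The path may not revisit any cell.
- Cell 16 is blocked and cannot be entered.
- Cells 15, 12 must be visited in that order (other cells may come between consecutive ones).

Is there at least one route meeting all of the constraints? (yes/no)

One route that works: 6 → 7 → 8 → 9 → 10 → 15 → 14 → 13 → 12 → 17.

yes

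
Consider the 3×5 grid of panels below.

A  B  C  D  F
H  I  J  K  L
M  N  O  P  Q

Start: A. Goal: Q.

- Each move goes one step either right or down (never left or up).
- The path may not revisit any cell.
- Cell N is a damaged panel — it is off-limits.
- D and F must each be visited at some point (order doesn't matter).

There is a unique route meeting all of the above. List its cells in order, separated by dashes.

Moves only go right or down, so the column and row indices never decrease.
Route from A: 4× right (reaching F), 2× down (reaching Q) — 6 moves in all.
Check: all required cells visited.

A - B - C - D - F - L - Q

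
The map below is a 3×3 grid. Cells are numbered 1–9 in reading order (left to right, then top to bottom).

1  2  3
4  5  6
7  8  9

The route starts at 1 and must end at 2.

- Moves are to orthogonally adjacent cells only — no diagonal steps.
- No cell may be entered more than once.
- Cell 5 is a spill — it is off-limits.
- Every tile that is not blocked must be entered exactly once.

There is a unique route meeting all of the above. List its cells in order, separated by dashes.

1 - 4 - 7 - 8 - 9 - 6 - 3 - 2

Need to visit all 8 open cells exactly once, starting at 1 and ending at 2.
Cell 9 has only two open neighbours (6 and 8), so the path must pass straight through it: one of those is the cell it's entered from and the other is where it exits.
Route from 1: 2× down (reaching 7), 2× right (reaching 9), 2× up (reaching 3), left to 2 — 7 moves in all.
Check: all 8 open cells covered.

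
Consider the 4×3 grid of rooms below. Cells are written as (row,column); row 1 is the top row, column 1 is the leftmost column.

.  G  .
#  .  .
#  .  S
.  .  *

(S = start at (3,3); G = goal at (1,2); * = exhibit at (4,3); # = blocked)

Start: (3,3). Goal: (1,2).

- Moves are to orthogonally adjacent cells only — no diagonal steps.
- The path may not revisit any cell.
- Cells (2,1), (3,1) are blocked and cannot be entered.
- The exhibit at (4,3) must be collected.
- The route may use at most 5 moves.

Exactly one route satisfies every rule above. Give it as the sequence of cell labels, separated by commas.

The 5-move cap with required stops at (4,3) leaves no slack for detours.
Route from (3,3): down 1 to (4,3), left 1 to (4,2), up 3 to (1,2) — 5 moves in all.
Check: all required cells visited; 5 ≤ 5 moves.

(3,3), (4,3), (4,2), (3,2), (2,2), (1,2)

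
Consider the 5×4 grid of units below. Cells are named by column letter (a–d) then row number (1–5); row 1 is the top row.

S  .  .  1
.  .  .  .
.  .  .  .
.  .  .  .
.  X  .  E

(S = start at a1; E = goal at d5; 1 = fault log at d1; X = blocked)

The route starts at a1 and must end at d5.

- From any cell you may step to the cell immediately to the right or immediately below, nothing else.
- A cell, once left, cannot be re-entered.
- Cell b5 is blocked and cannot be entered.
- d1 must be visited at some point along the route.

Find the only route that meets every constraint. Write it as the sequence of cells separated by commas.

a1, b1, c1, d1, d2, d3, d4, d5

Moves only go right or down, so the column and row indices never decrease.
Route from a1: right 3 to d1, down 4 to d5 — 7 moves in all.
Check: all required cells visited.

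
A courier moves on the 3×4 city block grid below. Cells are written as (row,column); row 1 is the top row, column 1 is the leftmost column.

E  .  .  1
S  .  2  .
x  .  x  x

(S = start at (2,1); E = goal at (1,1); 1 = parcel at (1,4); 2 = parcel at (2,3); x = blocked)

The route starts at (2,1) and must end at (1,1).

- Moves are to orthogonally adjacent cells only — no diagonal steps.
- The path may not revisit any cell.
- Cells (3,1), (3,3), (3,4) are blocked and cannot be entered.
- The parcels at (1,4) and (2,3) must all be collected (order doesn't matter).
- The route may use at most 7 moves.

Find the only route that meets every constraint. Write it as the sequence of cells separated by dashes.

The budget equals the shortest possible length, so every move has to be on a shortest route through the required cells.
Route from (2,1): right 3 to (2,4), up 1 to (1,4), left 3 to (1,1) — 7 moves in all.
Check: all required cells visited; 7 ≤ 7 moves.

(2,1) - (2,2) - (2,3) - (2,4) - (1,4) - (1,3) - (1,2) - (1,1)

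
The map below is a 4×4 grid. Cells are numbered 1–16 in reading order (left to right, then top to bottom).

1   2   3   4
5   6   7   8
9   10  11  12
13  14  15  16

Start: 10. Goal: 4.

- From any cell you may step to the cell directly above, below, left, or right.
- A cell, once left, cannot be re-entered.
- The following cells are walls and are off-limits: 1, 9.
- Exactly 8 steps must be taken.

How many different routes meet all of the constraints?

9

Need simple routes of exactly 8 moves from 10 to 4 (Manhattan distance 4, so 2 moves are spent on a detour and 2 undoing it).
Branch systematically from the start, pruning whenever the remaining move budget drops below the Manhattan distance to 4 or differs from it in parity. Grouping the completions by first move — via 6: 2; via 14: 5; via 11: 2 — and summing: 2 + 5 + 2 = 9.
That gives 9 routes.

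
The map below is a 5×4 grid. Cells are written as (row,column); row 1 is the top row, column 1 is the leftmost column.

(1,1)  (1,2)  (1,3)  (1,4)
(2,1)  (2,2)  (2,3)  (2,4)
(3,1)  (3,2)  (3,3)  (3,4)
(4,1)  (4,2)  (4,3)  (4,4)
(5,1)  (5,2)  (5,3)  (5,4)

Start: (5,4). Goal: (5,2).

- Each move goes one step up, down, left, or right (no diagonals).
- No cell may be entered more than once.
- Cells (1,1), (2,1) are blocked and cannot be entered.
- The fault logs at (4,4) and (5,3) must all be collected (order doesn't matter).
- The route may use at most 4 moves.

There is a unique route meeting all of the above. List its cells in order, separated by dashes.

(5,4) - (4,4) - (4,3) - (5,3) - (5,2)

Any route must reach (4,4) and (5,3) and still end at (5,2) within 4 moves, so the order of the required stops is forced.
Route from (5,4): up 1 to (4,4), left 1 to (4,3), down 1 to (5,3), left 1 to (5,2) — 4 moves in all.
Check: all required cells visited; 4 ≤ 4 moves.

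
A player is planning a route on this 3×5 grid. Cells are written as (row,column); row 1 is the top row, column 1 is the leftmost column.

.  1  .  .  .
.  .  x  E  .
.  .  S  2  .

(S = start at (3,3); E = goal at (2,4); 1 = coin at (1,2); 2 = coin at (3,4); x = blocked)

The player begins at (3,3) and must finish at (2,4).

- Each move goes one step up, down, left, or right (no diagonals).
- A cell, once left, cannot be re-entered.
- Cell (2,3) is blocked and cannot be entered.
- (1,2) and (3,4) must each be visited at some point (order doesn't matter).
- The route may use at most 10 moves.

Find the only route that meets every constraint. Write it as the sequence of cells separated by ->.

(3,3) -> (3,2) -> (2,2) -> (1,2) -> (1,3) -> (1,4) -> (1,5) -> (2,5) -> (3,5) -> (3,4) -> (2,4)

Any route must reach (1,2) and (3,4) and still end at (2,4) within 10 moves, so the order of the required stops is forced.
Route from (3,3): left 1 to (3,2), up 2 to (1,2), right 3 to (1,5), down 2 to (3,5), left 1 to (3,4), up 1 to (2,4) — 10 moves in all.
Check: all required cells visited; 10 ≤ 10 moves.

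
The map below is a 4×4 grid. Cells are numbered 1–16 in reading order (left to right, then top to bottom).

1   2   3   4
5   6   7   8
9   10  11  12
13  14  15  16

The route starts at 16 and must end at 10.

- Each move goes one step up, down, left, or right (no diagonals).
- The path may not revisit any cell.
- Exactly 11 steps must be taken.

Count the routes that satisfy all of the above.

Need simple routes of exactly 11 moves from 16 to 10 (Manhattan distance 3, so 4 moves are spent on a detour and 4 undoing it).
Branch systematically from the start, pruning whenever the remaining move budget drops below the Manhattan distance to 10 or differs from it in parity. Grouping the completions by first move — via 12: 19; via 15: 20 — and summing: 19 + 20 = 39.
That gives 39 routes.

39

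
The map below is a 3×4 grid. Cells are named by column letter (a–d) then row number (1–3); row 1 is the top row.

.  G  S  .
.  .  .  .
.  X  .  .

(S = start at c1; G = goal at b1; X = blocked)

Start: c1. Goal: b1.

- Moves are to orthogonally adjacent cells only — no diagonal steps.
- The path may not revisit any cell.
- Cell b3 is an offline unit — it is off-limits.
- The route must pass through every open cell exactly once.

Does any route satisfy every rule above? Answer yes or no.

no

Cell a3 has only one open neighbour but is neither the start nor the goal, so a Hamiltonian route would have to both enter and leave it through the same neighbour — impossible without revisiting.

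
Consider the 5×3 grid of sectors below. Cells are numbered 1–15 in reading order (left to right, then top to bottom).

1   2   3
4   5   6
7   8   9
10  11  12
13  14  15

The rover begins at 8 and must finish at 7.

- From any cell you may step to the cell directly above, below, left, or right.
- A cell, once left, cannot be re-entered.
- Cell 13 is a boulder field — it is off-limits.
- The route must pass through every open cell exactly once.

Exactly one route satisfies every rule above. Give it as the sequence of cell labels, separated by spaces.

8 5 4 1 2 3 6 9 12 15 14 11 10 7

Need to visit all 14 open cells exactly once, starting at 8 and ending at 7.
Cell 3 has only two open neighbours (6 and 2), so the path must pass straight through it: one of those is the cell it's entered from and the other is where it exits.
Route from 8: up to 5, left to 4, up to 1, 2× right (reaching 3), 4× down (reaching 15), left to 14, up to 11, left to 10, up to 7 — 13 moves in all.
Check: all 14 open cells covered.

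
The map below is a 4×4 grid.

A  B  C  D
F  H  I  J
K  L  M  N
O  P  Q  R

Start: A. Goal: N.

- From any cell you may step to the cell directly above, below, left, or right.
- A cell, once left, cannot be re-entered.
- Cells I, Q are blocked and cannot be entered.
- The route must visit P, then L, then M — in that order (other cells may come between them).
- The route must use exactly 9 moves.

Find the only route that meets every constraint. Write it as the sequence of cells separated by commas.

A, B, H, F, K, O, P, L, M, N

The waypoints must appear in the order P, L, M, with no cell reused.
Route from A: right to B, down to H, left to F, 2× down (reaching O), right to P, up to L, 2× right (reaching N) — 9 moves in all.
Check: order respected (P at step 6, L at step 7, M at step 8); 9 moves as required.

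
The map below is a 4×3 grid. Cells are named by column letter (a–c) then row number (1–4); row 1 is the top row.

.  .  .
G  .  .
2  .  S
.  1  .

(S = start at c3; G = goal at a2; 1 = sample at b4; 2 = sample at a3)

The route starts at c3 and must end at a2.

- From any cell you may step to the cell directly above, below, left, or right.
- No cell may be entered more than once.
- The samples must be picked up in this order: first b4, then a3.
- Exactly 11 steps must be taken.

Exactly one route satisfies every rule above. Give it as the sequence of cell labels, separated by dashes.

The waypoints must appear in the order b4, a3, with no cell reused.
Route from c3: down to c4, 2× left (reaching a4), up to a3, right to b3, up to b2, right to c2, up to c1, 2× left (reaching a1), down to a2 — 11 moves in all.
Check: order respected (1 at step 2, 2 at step 4); 11 moves as required.

c3 - c4 - b4 - a4 - a3 - b3 - b2 - c2 - c1 - b1 - a1 - a2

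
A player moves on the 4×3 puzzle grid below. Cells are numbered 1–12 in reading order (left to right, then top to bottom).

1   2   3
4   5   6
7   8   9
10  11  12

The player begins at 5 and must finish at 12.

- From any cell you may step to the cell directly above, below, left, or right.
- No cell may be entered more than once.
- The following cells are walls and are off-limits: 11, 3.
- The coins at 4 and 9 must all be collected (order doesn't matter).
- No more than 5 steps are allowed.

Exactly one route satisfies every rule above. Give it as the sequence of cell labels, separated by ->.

The 5-move cap with required stops at 4, 9 leaves no slack for detours.
Route from 5: left to 4, down to 7, 2× right (reaching 9), down to 12 — 5 moves in all.
Check: all required cells visited; 5 ≤ 5 moves.

5 -> 4 -> 7 -> 8 -> 9 -> 12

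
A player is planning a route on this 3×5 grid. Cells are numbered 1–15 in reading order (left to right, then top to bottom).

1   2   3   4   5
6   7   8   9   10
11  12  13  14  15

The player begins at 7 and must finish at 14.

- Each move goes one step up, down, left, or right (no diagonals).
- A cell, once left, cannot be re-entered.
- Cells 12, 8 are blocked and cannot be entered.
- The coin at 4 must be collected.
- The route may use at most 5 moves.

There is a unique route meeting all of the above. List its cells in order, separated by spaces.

7 2 3 4 9 14

The 5-move cap with required stops at 4 leaves no slack for detours.
Route from 7: up to 2, 2× right (reaching 4), 2× down (reaching 14) — 5 moves in all.
Check: all required cells visited; 5 ≤ 5 moves.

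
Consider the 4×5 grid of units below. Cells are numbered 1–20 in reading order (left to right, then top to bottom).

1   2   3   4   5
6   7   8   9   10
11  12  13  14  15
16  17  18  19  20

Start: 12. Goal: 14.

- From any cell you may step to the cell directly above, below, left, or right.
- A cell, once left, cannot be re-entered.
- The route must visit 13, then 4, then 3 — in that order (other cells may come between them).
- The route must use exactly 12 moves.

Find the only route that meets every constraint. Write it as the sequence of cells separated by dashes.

12 - 13 - 18 - 19 - 20 - 15 - 10 - 5 - 4 - 3 - 8 - 9 - 14

The waypoints must appear in the order 13, 4, 3, with no cell reused.
Route from 12: right to 13, down to 18, 2× right (reaching 20), 3× up (reaching 5), 2× left (reaching 3), down to 8, right to 9, down to 14 — 12 moves in all.
Check: order respected (13 at step 1, 4 at step 8, 3 at step 9); 12 moves as required.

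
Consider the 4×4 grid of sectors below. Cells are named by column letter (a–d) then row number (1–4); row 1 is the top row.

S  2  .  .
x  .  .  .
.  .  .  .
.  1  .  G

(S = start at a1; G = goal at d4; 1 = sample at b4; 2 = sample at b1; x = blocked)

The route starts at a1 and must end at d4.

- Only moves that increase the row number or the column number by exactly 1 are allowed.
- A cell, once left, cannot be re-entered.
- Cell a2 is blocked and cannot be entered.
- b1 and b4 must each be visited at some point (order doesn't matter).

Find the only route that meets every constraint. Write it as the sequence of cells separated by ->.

a1 -> b1 -> b2 -> b3 -> b4 -> c4 -> d4

Moves only go right or down, so the column and row indices never decrease.
Route from a1: right 1 to b1, down 3 to b4, right 2 to d4 — 6 moves in all.
Check: all required cells visited.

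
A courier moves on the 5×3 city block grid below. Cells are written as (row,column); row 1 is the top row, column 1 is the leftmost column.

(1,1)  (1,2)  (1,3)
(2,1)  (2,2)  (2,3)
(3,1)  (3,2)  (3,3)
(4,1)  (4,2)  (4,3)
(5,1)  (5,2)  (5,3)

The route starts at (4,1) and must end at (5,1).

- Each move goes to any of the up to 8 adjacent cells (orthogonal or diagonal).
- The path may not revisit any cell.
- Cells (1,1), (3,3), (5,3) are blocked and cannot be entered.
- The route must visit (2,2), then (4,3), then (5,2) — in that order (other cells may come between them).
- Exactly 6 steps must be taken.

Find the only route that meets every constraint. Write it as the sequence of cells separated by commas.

(4,1), (3,1), (2,2), (3,2), (4,3), (5,2), (5,1)

The waypoints must appear in the order (2,2), (4,3), (5,2), with no cell reused.
Route from (4,1): up 1 to (3,1), up-right 1 to (2,2), down 1 to (3,2), down-right 1 to (4,3), down-left 1 to (5,2), left 1 to (5,1) — 6 moves in all.
Check: order respected ((2,2) at step 2, (4,3) at step 4, (5,2) at step 5); 6 moves as required.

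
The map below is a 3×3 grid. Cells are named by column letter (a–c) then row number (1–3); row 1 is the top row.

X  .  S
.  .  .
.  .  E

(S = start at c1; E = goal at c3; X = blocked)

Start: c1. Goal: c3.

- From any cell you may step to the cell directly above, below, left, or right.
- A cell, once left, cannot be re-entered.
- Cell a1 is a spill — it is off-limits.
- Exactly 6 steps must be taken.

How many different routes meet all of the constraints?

Need simple routes of exactly 6 moves from c1 to c3 (Manhattan distance 2, so 2 moves are spent on a detour and 2 undoing it).
Enumerating: c1 c2 b2 a2 a3 b3 c3 | c1 b1 b2 a2 a3 b3 c3.
That gives 2 routes.

2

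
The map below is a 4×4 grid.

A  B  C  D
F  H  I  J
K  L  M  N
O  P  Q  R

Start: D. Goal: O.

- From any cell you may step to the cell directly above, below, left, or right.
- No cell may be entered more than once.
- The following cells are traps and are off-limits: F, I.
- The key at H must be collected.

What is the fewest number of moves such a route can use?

6

Any route passes through H somewhere between D and O. Summing Manhattan distances along the two legs (D → H → O) gives a lower bound of 3 + 3 = 6 moves.
A route of 6 moves achieves this: D → C → B → H → L → P → O.
Since 6 matches the lower bound, it is optimal.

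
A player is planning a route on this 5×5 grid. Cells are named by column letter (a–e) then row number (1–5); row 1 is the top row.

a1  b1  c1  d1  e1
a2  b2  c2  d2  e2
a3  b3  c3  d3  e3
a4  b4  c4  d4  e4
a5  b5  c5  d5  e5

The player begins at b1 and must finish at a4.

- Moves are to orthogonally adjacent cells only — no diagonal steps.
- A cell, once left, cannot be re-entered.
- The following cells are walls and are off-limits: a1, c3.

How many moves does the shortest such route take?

The Manhattan distance from b1 to a4 is |1−4| + |2−1| = 4, so at least 4 moves are needed.
A route of 4 moves achieves this: b1 → b2 → b3 → b4 → a4.
Since 4 matches the lower bound, it is optimal.

4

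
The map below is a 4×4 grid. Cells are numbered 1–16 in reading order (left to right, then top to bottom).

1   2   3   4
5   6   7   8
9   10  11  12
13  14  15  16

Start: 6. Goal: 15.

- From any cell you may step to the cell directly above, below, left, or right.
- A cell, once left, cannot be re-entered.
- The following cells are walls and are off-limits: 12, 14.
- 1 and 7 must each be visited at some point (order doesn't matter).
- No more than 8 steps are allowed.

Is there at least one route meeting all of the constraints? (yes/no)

One route that works: 6 → 5 → 1 → 2 → 3 → 7 → 11 → 15.

yes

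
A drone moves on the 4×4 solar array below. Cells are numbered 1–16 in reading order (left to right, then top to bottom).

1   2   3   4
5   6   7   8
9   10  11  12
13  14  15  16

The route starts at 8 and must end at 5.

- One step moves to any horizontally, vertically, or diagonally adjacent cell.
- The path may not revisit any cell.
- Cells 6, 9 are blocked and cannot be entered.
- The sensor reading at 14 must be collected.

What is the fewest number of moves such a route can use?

4

Any route passes through 14 somewhere between 8 and 5. Summing Chebyshev distances along the two legs (8 → 14 → 5) gives a lower bound of 2 + 2 = 4 moves.
A route of 4 moves achieves this: 8 → 11 → 14 → 10 → 5.
Since 4 matches the lower bound, it is optimal.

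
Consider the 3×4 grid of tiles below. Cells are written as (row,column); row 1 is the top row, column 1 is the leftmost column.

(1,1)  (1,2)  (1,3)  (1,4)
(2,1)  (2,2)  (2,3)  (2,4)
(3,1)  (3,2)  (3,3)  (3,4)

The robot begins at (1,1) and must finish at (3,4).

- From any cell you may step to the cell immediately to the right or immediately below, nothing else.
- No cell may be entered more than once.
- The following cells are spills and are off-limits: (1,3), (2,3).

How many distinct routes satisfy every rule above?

3

A right/down-only route from (1,1) to (3,4) makes exactly 2 down-moves and 3 right-moves in some order.
With no other constraints that would be C(5,2) = 10 routes.
Subtract routes through each blocked cell (inclusion–exclusion for overlaps): − through (1,3): 3 − through (2,3): 6 + through (1,3)&(2,3): 2 → 3.
That gives 3 routes.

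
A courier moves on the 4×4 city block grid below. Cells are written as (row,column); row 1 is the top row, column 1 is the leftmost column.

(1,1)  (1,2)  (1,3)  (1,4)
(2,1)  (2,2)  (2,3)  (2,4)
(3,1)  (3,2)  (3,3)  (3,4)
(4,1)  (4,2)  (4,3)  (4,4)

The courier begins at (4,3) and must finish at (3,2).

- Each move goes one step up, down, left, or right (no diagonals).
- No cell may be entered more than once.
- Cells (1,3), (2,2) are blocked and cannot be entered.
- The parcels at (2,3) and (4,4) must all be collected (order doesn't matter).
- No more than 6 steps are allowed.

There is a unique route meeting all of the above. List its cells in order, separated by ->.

The 6-move cap with required stops at (2,3), (4,4) leaves no slack for detours.
Route from (4,3): right 1 to (4,4), up 2 to (2,4), left 1 to (2,3), down 1 to (3,3), left 1 to (3,2) — 6 moves in all.
Check: all required cells visited; 6 ≤ 6 moves.

(4,3) -> (4,4) -> (3,4) -> (2,4) -> (2,3) -> (3,3) -> (3,2)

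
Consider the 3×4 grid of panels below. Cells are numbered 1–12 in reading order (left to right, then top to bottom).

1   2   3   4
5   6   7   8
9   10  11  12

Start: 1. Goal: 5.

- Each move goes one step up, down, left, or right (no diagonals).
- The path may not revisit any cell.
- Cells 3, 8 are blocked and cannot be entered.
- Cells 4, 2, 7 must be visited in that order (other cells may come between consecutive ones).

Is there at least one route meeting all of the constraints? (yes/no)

The blocked cells wall 4 off from 1 completely — no sequence of moves reaches it at all, so no route can satisfy the rules.

no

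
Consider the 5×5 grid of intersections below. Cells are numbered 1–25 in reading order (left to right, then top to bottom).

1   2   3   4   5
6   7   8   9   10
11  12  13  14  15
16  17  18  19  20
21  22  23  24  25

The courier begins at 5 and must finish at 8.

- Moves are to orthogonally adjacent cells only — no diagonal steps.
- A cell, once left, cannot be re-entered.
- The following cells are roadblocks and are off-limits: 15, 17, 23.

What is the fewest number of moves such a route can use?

3

The Manhattan distance from 5 to 8 is |1−2| + |5−3| = 3, so at least 3 moves are needed.
A route of 3 moves achieves this: 5 → 10 → 9 → 8.
Since 3 matches the lower bound, it is optimal.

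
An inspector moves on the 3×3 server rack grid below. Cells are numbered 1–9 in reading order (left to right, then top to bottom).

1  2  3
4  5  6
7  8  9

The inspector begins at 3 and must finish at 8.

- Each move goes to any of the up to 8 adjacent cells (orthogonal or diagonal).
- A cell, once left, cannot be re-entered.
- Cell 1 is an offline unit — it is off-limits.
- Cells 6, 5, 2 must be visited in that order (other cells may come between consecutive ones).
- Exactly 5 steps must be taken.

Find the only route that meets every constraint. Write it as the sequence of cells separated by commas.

The waypoints must appear in the order 6, 5, 2, with no cell reused.
Route from 3: down 1 to 6, left 1 to 5, up 1 to 2, down-left 1 to 4, down-right 1 to 8 — 5 moves in all.
Check: order respected (6 at step 1, 5 at step 2, 2 at step 3); 5 moves as required.

3, 6, 5, 2, 4, 8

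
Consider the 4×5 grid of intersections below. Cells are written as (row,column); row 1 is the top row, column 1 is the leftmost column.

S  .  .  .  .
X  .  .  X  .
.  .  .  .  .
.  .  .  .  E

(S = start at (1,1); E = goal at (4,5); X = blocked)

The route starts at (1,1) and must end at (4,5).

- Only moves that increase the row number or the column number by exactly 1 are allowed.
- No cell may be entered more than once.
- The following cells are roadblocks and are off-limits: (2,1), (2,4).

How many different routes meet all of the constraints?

A right/down-only route from (1,1) to (4,5) makes exactly 3 down-moves and 4 right-moves in some order.
With no other constraints that would be C(7,3) = 35 routes.
Subtract routes through each blocked cell (inclusion–exclusion for overlaps): − through (2,1): 15 − through (2,4): 12 + through (2,1)&(2,4): 3 → 11.
That gives 11 routes.

11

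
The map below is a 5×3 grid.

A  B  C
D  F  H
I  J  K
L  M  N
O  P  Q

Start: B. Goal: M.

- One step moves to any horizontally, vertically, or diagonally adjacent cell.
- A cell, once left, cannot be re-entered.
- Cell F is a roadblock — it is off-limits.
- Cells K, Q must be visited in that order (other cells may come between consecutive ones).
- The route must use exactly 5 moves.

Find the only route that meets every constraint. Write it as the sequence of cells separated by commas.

B, H, K, N, Q, M

The waypoints must appear in the order K, Q, with no cell reused.
Route from B: down-right 1 to H, down 3 to Q, up-left 1 to M — 5 moves in all.
Check: order respected (K at step 2, Q at step 4); 5 moves as required.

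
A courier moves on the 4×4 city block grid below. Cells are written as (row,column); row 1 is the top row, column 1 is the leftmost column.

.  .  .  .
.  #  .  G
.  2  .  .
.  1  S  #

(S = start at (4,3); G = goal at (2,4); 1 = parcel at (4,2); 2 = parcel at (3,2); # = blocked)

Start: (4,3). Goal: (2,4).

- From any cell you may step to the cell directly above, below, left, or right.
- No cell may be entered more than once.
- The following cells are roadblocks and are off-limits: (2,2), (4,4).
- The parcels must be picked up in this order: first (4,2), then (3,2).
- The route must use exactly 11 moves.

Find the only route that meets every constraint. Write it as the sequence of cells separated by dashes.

The waypoints must appear in the order (4,2), (3,2), with no cell reused.
Route from (4,3): left to (4,2), up to (3,2), left to (3,1), 2× up (reaching (1,1)), 2× right (reaching (1,3)), 2× down (reaching (3,3)), right to (3,4), up to (2,4) — 11 moves in all.
Check: order respected (1 at step 1, 2 at step 2); 11 moves as required.

(4,3) - (4,2) - (3,2) - (3,1) - (2,1) - (1,1) - (1,2) - (1,3) - (2,3) - (3,3) - (3,4) - (2,4)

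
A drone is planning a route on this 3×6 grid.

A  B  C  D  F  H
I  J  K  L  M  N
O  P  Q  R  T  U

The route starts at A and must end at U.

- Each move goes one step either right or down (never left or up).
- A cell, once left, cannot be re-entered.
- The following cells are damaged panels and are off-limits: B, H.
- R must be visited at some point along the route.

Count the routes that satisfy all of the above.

4

A right/down-only route from A to U makes exactly 2 down-moves and 5 right-moves in some order.
With no other constraints that would be C(7,2) = 21 routes.
Split at R and multiply the segment counts (each segment already excludes blocked cells): A→R: 4; R→U: 1; product = 4.
That gives 4 routes.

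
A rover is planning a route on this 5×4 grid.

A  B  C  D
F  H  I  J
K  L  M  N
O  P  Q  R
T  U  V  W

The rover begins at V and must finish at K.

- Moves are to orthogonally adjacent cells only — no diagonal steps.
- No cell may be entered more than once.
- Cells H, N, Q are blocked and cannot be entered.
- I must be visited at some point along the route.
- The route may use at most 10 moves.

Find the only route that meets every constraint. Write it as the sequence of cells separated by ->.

The budget equals the shortest possible length, so every move has to be on a shortest route through the required cells.
Route from V: left to U, 2× up (reaching L), right to M, 2× up (reaching C), 2× left (reaching A), 2× down (reaching K) — 10 moves in all.
Check: all required cells visited; 10 ≤ 10 moves.

V -> U -> P -> L -> M -> I -> C -> B -> A -> F -> K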